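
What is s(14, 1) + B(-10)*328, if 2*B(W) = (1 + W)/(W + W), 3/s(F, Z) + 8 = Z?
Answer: 2568/35 ≈ 73.371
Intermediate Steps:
s(F, Z) = 3/(-8 + Z)
B(W) = (1 + W)/(4*W) (B(W) = ((1 + W)/(W + W))/2 = ((1 + W)/((2*W)))/2 = ((1 + W)*(1/(2*W)))/2 = ((1 + W)/(2*W))/2 = (1 + W)/(4*W))
s(14, 1) + B(-10)*328 = 3/(-8 + 1) + ((1/4)*(1 - 10)/(-10))*328 = 3/(-7) + ((1/4)*(-1/10)*(-9))*328 = 3*(-1/7) + (9/40)*328 = -3/7 + 369/5 = 2568/35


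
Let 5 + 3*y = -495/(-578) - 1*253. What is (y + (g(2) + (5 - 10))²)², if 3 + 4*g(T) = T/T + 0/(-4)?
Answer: 4110989689/1336336 ≈ 3076.3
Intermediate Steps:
g(T) = -½ (g(T) = -¾ + (T/T + 0/(-4))/4 = -¾ + (1 + 0*(-¼))/4 = -¾ + (1 + 0)/4 = -¾ + (¼)*1 = -¾ + ¼ = -½)
y = -49543/578 (y = -5/3 + (-495/(-578) - 1*253)/3 = -5/3 + (-495*(-1/578) - 253)/3 = -5/3 + (495/578 - 253)/3 = -5/3 + (⅓)*(-145739/578) = -5/3 - 145739/1734 = -49543/578 ≈ -85.714)
(y + (g(2) + (5 - 10))²)² = (-49543/578 + (-½ + (5 - 10))²)² = (-49543/578 + (-½ - 5)²)² = (-49543/578 + (-11/2)²)² = (-49543/578 + 121/4)² = (-64117/1156)² = 4110989689/1336336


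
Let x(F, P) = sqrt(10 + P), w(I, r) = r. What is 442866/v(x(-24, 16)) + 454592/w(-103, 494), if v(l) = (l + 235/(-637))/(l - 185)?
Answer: -1872914939342438/2592207943 - 33178444555620*sqrt(26)/10494769 ≈ -1.6843e+7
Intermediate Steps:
v(l) = (-235/637 + l)/(-185 + l) (v(l) = (l + 235*(-1/637))/(-185 + l) = (l - 235/637)/(-185 + l) = (-235/637 + l)/(-185 + l))
442866/v(x(-24, 16)) + 454592/w(-103, 494) = 442866/(((-235/637 + sqrt(10 + 16))/(-185 + sqrt(10 + 16)))) + 454592/494 = 442866/(((-235/637 + sqrt(26))/(-185 + sqrt(26)))) + 454592*(1/494) = 442866*((-185 + sqrt(26))/(-235/637 + sqrt(26))) + 227296/247 = 442866*(-185 + sqrt(26))/(-235/637 + sqrt(26)) + 227296/247 = 227296/247 + 442866*(-185 + sqrt(26))/(-235/637 + sqrt(26))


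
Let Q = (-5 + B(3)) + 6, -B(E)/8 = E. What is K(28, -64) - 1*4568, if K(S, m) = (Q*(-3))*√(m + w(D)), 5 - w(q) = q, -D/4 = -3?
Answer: -4568 + 69*I*√71 ≈ -4568.0 + 581.4*I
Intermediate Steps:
D = 12 (D = -4*(-3) = 12)
w(q) = 5 - q
B(E) = -8*E
Q = -23 (Q = (-5 - 8*3) + 6 = (-5 - 24) + 6 = -29 + 6 = -23)
K(S, m) = 69*√(-7 + m) (K(S, m) = (-23*(-3))*√(m + (5 - 1*12)) = 69*√(m + (5 - 12)) = 69*√(m - 7) = 69*√(-7 + m))
K(28, -64) - 1*4568 = 69*√(-7 - 64) - 1*4568 = 69*√(-71) - 4568 = 69*(I*√71) - 4568 = 69*I*√71 - 4568 = -4568 + 69*I*√71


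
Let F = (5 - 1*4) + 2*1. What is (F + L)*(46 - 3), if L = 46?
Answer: 2107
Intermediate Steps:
F = 3 (F = (5 - 4) + 2 = 1 + 2 = 3)
(F + L)*(46 - 3) = (3 + 46)*(46 - 3) = 49*43 = 2107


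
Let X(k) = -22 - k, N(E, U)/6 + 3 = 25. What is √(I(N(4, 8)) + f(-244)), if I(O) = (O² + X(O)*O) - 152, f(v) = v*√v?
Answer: 2*√(-764 - 122*I*√61) ≈ 30.243 - 63.013*I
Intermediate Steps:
N(E, U) = 132 (N(E, U) = -18 + 6*25 = -18 + 150 = 132)
f(v) = v^(3/2)
I(O) = -152 + O² + O*(-22 - O) (I(O) = (O² + (-22 - O)*O) - 152 = (O² + O*(-22 - O)) - 152 = -152 + O² + O*(-22 - O))
√(I(N(4, 8)) + f(-244)) = √((-152 - 22*132) + (-244)^(3/2)) = √((-152 - 2904) - 488*I*√61) = √(-3056 - 488*I*√61)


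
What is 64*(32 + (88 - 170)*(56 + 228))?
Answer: -1488384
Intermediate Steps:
64*(32 + (88 - 170)*(56 + 228)) = 64*(32 - 82*284) = 64*(32 - 23288) = 64*(-23256) = -1488384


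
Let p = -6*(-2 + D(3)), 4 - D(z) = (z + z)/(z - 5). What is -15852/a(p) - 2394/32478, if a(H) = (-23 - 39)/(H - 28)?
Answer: -2488411773/167803 ≈ -14829.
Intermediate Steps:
D(z) = 4 - 2*z/(-5 + z) (D(z) = 4 - (z + z)/(z - 5) = 4 - 2*z/(-5 + z))
p = -30 (p = -6*(-2 + 2*(-10 + 3)/(-5 + 3)) = -6*(-2 + 2*(-7)/(-2)) = -6*(-2 + 2*(-½)*(-7)) = -6*(-2 + 7) = -6*5 = -30)
a(H) = -62/(-28 + H)
-15852/a(p) - 2394/32478 = -15852/((-62/(-28 - 30))) - 2394/32478 = -15852/((-62/(-58))) - 2394*1/32478 = -15852/((-62*(-1/58))) - 399/5413 = -15852/31/29 - 399/5413 = -15852*29/31 - 399/5413 = -459708/31 - 399/5413 = -2488411773/167803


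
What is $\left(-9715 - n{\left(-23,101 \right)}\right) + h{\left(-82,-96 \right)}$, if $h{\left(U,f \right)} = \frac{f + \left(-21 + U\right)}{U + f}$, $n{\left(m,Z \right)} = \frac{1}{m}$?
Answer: $- \frac{39768455}{4094} \approx -9713.8$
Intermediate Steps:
$h{\left(U,f \right)} = \frac{-21 + U + f}{U + f}$
$\left(-9715 - n{\left(-23,101 \right)}\right) + h{\left(-82,-96 \right)} = \left(-9715 - \frac{1}{-23}\right) + \frac{-21 - 82 - 96}{-82 - 96} = \left(-9715 - - \frac{1}{23}\right) + \frac{1}{-178} \left(-199\right) = \left(-9715 + \frac{1}{23}\right) - - \frac{199}{178} = - \frac{223444}{23} + \frac{199}{178} = - \frac{39768455}{4094}$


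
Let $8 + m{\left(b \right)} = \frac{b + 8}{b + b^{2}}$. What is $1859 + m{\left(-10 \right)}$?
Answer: $\frac{83294}{45} \approx 1851.0$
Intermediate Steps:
$m{\left(b \right)} = -8 + \frac{8 + b}{b + b^{2}}$ ($m{\left(b \right)} = -8 + \frac{b + 8}{b + b^{2}} = -8 + \frac{8 + b}{b + b^{2}}$)
$1859 + m{\left(-10 \right)} = 1859 + \frac{8 - 8 \left(-10\right)^{2} - -70}{\left(-10\right) \left(1 - 10\right)} = 1859 - \frac{8 - 800 + 70}{10 \left(-9\right)} = 1859 - - \frac{8 - 800 + 70}{90} = 1859 - \left(- \frac{1}{90}\right) \left(-722\right) = 1859 - \frac{361}{45} = \frac{83294}{45}$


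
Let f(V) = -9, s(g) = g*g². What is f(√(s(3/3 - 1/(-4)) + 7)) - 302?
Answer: -311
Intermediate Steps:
s(g) = g³
f(√(s(3/3 - 1/(-4)) + 7)) - 302 = -9 - 302 = -311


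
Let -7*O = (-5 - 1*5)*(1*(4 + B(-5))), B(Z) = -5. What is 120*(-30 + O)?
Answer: -26400/7 ≈ -3771.4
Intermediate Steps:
O = -10/7 (O = -(-5 - 1*5)*1*(4 - 5)/7 = -(-5 - 5)*1*(-1)/7 = -(-10)*(-1)/7 = -⅐*10 = -10/7 ≈ -1.4286)
120*(-30 + O) = 120*(-30 - 10/7) = 120*(-220/7) = -26400/7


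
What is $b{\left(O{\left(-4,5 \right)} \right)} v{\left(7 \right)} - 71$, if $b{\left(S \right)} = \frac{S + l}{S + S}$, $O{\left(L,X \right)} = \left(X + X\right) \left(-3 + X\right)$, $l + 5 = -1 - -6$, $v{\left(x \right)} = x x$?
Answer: $- \frac{93}{2} \approx -46.5$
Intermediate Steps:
$v{\left(x \right)} = x^{2}$
$l = 0$ ($l = -5 - -5 = -5 + \left(-1 + 6\right) = -5 + 5 = 0$)
$O{\left(L,X \right)} = 2 X \left(-3 + X\right)$
$b{\left(S \right)} = \frac{1}{2}$ ($b{\left(S \right)} = \frac{S + 0}{S + S} = \frac{S}{2 S} = S \frac{1}{2 S} = \frac{1}{2}$)
$b{\left(O{\left(-4,5 \right)} \right)} v{\left(7 \right)} - 71 = \frac{7^{2}}{2} - 71 = \frac{1}{2} \cdot 49 - 71 = \frac{49}{2} - 71 = - \frac{93}{2}$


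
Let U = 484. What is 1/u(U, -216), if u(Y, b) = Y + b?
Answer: 1/268 ≈ 0.0037313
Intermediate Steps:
1/u(U, -216) = 1/(484 - 216) = 1/268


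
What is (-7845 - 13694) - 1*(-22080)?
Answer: 541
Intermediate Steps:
(-7845 - 13694) - 1*(-22080) = -21539 + 22080 = 541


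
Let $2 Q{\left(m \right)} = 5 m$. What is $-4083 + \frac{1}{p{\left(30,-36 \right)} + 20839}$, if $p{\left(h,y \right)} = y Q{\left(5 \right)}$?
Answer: $- \frac{83248286}{20389} \approx -4083.0$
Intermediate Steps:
$Q{\left(m \right)} = \frac{5 m}{2}$
$p{\left(h,y \right)} = \frac{25 y}{2}$ ($p{\left(h,y \right)} = y \frac{5}{2} \cdot 5 = y \frac{25}{2} = \frac{25 y}{2}$)
$-4083 + \frac{1}{p{\left(30,-36 \right)} + 20839} = -4083 + \frac{1}{\frac{25}{2} \left(-36\right) + 20839} = -4083 + \frac{1}{-450 + 20839} = -4083 + \frac{1}{20389} = - \frac{83248286}{20389}$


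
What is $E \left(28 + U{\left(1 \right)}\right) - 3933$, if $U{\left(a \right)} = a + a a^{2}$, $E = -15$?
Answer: $-4383$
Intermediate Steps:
$U{\left(a \right)} = a + a^{3}$
$E \left(28 + U{\left(1 \right)}\right) - 3933 = - 15 \left(28 + \left(1 + 1^{3}\right)\right) - 3933 = - 15 \left(28 + \left(1 + 1\right)\right) - 3933 = - 15 \left(28 + 2\right) - 3933 = \left(-15\right) 30 - 3933 = -450 - 3933 = -4383$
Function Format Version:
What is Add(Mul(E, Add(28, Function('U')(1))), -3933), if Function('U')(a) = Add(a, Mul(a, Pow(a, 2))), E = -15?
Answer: -4383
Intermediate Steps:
Function('U')(a) = Add(a, Pow(a, 3))
Add(Mul(E, Add(28, Function('U')(1))), -3933) = Add(Mul(-15, Add(28, Add(1, Pow(1, 3)))), -3933) = Add(Mul(-15, Add(28, Add(1, 1))), -3933) = Add(Mul(-15, Add(28, 2)), -3933) = Add(Mul(-15, 30), -3933) = Add(-450, -3933) = -4383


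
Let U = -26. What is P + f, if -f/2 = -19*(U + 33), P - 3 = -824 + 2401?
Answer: 1846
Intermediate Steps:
P = 1580 (P = 3 + (-824 + 2401) = 3 + 1577 = 1580)
f = 266 (f = -(-38)*(-26 + 33) = -(-38)*7 = -2*(-133) = 266)
P + f = 1580 + 266 = 1846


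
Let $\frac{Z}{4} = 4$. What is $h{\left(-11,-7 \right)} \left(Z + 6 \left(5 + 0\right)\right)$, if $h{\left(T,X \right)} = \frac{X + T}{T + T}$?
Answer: $\frac{414}{11} \approx 37.636$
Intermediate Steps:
$Z = 16$ ($Z = 4 \cdot 4 = 16$)
$h{\left(T,X \right)} = \frac{T + X}{2 T}$
$h{\left(-11,-7 \right)} \left(Z + 6 \left(5 + 0\right)\right) = \frac{-11 - 7}{2 \left(-11\right)} \left(16 + 6 \left(5 + 0\right)\right) = \frac{1}{2} \left(- \frac{1}{11}\right) \left(-18\right) \left(16 + 6 \cdot 5\right) = \frac{9 \left(16 + 30\right)}{11} = \frac{9}{11} \cdot 46 = \frac{414}{11}$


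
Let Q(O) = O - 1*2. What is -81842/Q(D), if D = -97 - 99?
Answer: 40921/99 ≈ 413.34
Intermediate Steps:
D = -196
Q(O) = -2 + O (Q(O) = O - 2 = -2 + O)
-81842/Q(D) = -81842/(-2 - 196) = -81842/(-198) = -81842*(-1/198) = 40921/99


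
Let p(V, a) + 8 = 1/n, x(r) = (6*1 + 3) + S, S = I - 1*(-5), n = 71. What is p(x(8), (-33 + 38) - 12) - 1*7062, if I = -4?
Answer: -501969/71 ≈ -7070.0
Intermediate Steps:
S = 1 (S = -4 - 1*(-5) = -4 + 5 = 1)
x(r) = 10 (x(r) = (6*1 + 3) + 1 = (6 + 3) + 1 = 9 + 1 = 10)
p(V, a) = -567/71 (p(V, a) = -8 + 1/71 = -567/71)
p(x(8), (-33 + 38) - 12) - 1*7062 = -567/71 - 1*7062 = -567/71 - 7062 = -501969/71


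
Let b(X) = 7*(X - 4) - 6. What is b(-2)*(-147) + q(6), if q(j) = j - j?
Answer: 7056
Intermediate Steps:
q(j) = 0
b(X) = -34 + 7*X (b(X) = 7*(-4 + X) - 6 = (-28 + 7*X) - 6 = -34 + 7*X)
b(-2)*(-147) + q(6) = (-34 + 7*(-2))*(-147) + 0 = (-34 - 14)*(-147) + 0 = -48*(-147) + 0 = 7056 + 0 = 7056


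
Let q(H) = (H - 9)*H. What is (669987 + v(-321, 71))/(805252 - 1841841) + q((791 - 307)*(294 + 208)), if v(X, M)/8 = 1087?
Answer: 61191157168055085/1036589 ≈ 5.9031e+10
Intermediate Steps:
q(H) = H*(-9 + H) (q(H) = (-9 + H)*H = H*(-9 + H))
v(X, M) = 8696 (v(X, M) = 8*1087 = 8696)
(669987 + v(-321, 71))/(805252 - 1841841) + q((791 - 307)*(294 + 208)) = (669987 + 8696)/(805252 - 1841841) + ((791 - 307)*(294 + 208))*(-9 + (791 - 307)*(294 + 208)) = 678683/(-1036589) + (484*502)*(-9 + 484*502) = 678683*(-1/1036589) + 242968*(-9 + 242968) = -678683/1036589 + 242968*242959 = -678683/1036589 + 59031262312 = 61191157168055085/1036589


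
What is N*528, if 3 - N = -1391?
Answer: 736032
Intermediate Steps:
N = 1394 (N = 3 - 1*(-1391) = 3 + 1391 = 1394)
N*528 = 1394*528 = 736032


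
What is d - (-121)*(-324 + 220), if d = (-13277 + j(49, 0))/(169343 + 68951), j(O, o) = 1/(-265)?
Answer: -397328408923/31573955 ≈ -12584.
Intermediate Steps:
j(O, o) = -1/265
d = -1759203/31573955 (d = (-13277 - 1/265)/(169343 + 68951) = -3518406/265/238294 = -3518406/265*1/238294 = -1759203/31573955 ≈ -0.055717)
d - (-121)*(-324 + 220) = -1759203/31573955 - (-121)*(-324 + 220) = -1759203/31573955 - (-121)*(-104) = -1759203/31573955 - 1*12584 = -1759203/31573955 - 12584 = -397328408923/31573955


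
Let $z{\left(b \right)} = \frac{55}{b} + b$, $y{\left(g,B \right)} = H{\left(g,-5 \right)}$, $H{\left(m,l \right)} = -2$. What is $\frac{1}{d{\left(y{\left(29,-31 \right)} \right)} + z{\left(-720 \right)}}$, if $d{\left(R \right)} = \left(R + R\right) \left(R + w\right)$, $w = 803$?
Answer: $- \frac{144}{565067} \approx -0.00025484$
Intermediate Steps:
$y{\left(g,B \right)} = -2$
$d{\left(R \right)} = 2 R \left(803 + R\right)$ ($d{\left(R \right)} = \left(R + R\right) \left(R + 803\right) = 2 R \left(803 + R\right)$)
$z{\left(b \right)} = b + \frac{55}{b}$
$\frac{1}{d{\left(y{\left(29,-31 \right)} \right)} + z{\left(-720 \right)}} = \frac{1}{2 \left(-2\right) \left(803 - 2\right) - \left(720 - \frac{55}{-720}\right)} = \frac{1}{2 \left(-2\right) 801 + \left(-720 + 55 \left(- \frac{1}{720}\right)\right)} = \frac{1}{-3204 - \frac{103691}{144}} = \frac{1}{- \frac{565067}{144}} = - \frac{144}{565067}$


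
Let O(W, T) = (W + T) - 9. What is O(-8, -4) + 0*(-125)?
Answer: -21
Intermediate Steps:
O(W, T) = -9 + T + W (O(W, T) = (T + W) - 9 = -9 + T + W)
O(-8, -4) + 0*(-125) = (-9 - 4 - 8) + 0*(-125) = -21 + 0 = -21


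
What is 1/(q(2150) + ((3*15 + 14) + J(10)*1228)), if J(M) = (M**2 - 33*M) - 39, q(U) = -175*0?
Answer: -1/330273 ≈ -3.0278e-6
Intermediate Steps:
q(U) = 0
J(M) = -39 + M**2 - 33*M
1/(q(2150) + ((3*15 + 14) + J(10)*1228)) = 1/(0 + ((3*15 + 14) + (-39 + 10**2 - 33*10)*1228)) = 1/(0 + ((45 + 14) + (-39 + 100 - 330)*1228)) = 1/(0 + (59 - 269*1228)) = 1/(0 + (59 - 330332)) = 1/(0 - 330273) = 1/(-330273) = -1/330273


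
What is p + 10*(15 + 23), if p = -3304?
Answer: -2924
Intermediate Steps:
p + 10*(15 + 23) = -3304 + 10*(15 + 23) = -3304 + 10*38 = -3304 + 380 = -2924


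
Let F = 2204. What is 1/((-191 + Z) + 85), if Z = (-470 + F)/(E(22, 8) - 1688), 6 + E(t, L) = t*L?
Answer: -253/27107 ≈ -0.0093334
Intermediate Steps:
E(t, L) = -6 + L*t (E(t, L) = -6 + t*L = -6 + L*t)
Z = -289/253 (Z = (-470 + 2204)/((-6 + 8*22) - 1688) = 1734/((-6 + 176) - 1688) = 1734/(170 - 1688) = 1734/(-1518) = 1734*(-1/1518) = -289/253 ≈ -1.1423)
1/((-191 + Z) + 85) = 1/((-191 - 289/253) + 85) = 1/(-48612/253 + 85) = 1/(-27107/253) = -253/27107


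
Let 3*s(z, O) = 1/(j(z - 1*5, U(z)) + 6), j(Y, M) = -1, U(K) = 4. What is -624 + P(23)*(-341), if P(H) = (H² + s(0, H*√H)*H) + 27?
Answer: -2861143/15 ≈ -1.9074e+5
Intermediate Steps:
s(z, O) = 1/15 (s(z, O) = 1/(3*(-1 + 6)) = (⅓)/5 = (⅓)*(⅕) = 1/15)
P(H) = 27 + H² + H/15 (P(H) = (H² + H/15) + 27 = 27 + H² + H/15)
-624 + P(23)*(-341) = -624 + (27 + 23² + (1/15)*23)*(-341) = -624 + (27 + 529 + 23/15)*(-341) = -624 + (8363/15)*(-341) = -624 - 2851783/15 = -2861143/15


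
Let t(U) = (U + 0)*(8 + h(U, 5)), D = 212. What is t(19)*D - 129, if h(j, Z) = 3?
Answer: 44179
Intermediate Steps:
t(U) = 11*U (t(U) = (U + 0)*(8 + 3) = U*11 = 11*U)
t(19)*D - 129 = (11*19)*212 - 129 = 209*212 - 129 = 44308 - 129 = 44179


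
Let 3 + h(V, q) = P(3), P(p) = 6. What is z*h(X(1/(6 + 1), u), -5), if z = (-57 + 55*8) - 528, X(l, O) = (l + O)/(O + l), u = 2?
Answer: -435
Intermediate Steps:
X(l, O) = 1 (X(l, O) = (O + l)/(O + l) = 1)
h(V, q) = 3 (h(V, q) = -3 + 6 = 3)
z = -145 (z = (-57 + 440) - 528 = 383 - 528 = -145)
z*h(X(1/(6 + 1), u), -5) = -145*3 = -435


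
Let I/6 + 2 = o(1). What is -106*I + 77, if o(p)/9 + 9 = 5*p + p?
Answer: 18521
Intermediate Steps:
o(p) = -81 + 54*p (o(p) = -81 + 9*(5*p + p) = -81 + 9*(6*p) = -81 + 54*p)
I = -174 (I = -12 + 6*(-81 + 54*1) = -12 + 6*(-81 + 54) = -12 + 6*(-27) = -12 - 162 = -174)
-106*I + 77 = -106*(-174) + 77 = 18444 + 77 = 18521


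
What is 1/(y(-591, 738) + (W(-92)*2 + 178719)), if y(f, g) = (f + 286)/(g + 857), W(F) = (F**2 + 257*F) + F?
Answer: 319/47267764 ≈ 6.7488e-6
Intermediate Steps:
W(F) = F**2 + 258*F
y(f, g) = (286 + f)/(857 + g)
1/(y(-591, 738) + (W(-92)*2 + 178719)) = 1/((286 - 591)/(857 + 738) + (-92*(258 - 92)*2 + 178719)) = 1/(-305/1595 + (-92*166*2 + 178719)) = 1/((1/1595)*(-305) + (-15272*2 + 178719)) = 1/(-61/319 + (-30544 + 178719)) = 1/(-61/319 + 148175) = 1/(47267764/319) = 319/47267764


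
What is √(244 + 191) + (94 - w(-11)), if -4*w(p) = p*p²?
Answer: -955/4 + √435 ≈ -217.89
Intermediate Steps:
w(p) = -p³/4 (w(p) = -p*p²/4 = -p³/4)
√(244 + 191) + (94 - w(-11)) = √(244 + 191) + (94 - (-1)*(-11)³/4) = √435 + (94 - (-1)*(-1331)/4) = √435 + (94 - 1*1331/4) = √435 + (94 - 1331/4) = √435 - 955/4 = -955/4 + √435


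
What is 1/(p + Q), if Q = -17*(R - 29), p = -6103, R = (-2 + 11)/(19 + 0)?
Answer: -19/106743 ≈ -0.00017800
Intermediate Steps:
R = 9/19 ≈ 0.47368
Q = 9214/19 (Q = -17*(9/19 - 29) = -17*(-542/19) = 9214/19 ≈ 484.95)
1/(p + Q) = 1/(-6103 + 9214/19) = 1/(-106743/19) = -19/106743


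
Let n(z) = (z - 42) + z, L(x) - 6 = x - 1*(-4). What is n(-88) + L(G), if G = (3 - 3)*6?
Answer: -208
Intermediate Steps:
G = 0 (G = 0*6 = 0)
L(x) = 10 + x (L(x) = 6 + (x - 1*(-4)) = 6 + (x + 4) = 6 + (4 + x) = 10 + x)
n(z) = -42 + 2*z (n(z) = (-42 + z) + z = -42 + 2*z)
n(-88) + L(G) = (-42 + 2*(-88)) + (10 + 0) = (-42 - 176) + 10 = -218 + 10 = -208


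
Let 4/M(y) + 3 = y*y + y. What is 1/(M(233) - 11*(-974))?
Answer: 54519/584116570 ≈ 9.3336e-5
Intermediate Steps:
M(y) = 4/(-3 + y + y²) (M(y) = 4/(-3 + (y*y + y)) = 4/(-3 + (y² + y)) = 4/(-3 + (y + y²)) = 4/(-3 + y + y²))
1/(M(233) - 11*(-974)) = 1/(4/(-3 + 233 + 233²) - 11*(-974)) = 1/(4/(-3 + 233 + 54289) + 10714) = 1/(4/54519 + 10714) = 1/(584116570/54519) = 54519/584116570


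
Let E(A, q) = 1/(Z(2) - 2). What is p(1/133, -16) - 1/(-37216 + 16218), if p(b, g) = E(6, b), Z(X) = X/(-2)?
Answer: -20995/62994 ≈ -0.33329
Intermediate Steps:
Z(X) = -X/2 (Z(X) = X*(-½) = -X/2)
E(A, q) = -⅓ (E(A, q) = 1/(-½*2 - 2) = 1/(-1 - 2) = 1/(-3) = -⅓)
p(b, g) = -⅓
p(1/133, -16) - 1/(-37216 + 16218) = -⅓ - 1/(-37216 + 16218) = -⅓ - 1/(-20998) = -⅓ - 1*(-1/20998) = -⅓ + 1/20998 = -20995/62994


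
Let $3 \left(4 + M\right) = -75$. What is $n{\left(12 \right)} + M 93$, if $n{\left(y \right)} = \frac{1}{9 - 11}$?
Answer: $- \frac{5395}{2} \approx -2697.5$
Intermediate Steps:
$M = -29$ ($M = -4 + \frac{1}{3} \left(-75\right) = -4 - 25 = -29$)
$n{\left(y \right)} = - \frac{1}{2}$ ($n{\left(y \right)} = \frac{1}{-2} = - \frac{1}{2}$)
$n{\left(12 \right)} + M 93 = - \frac{1}{2} - 2697 = - \frac{5395}{2}$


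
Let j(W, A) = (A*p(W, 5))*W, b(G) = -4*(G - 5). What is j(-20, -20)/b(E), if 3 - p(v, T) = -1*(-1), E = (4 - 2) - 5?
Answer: 25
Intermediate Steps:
E = -3 (E = 2 - 5 = -3)
b(G) = 20 - 4*G (b(G) = -4*(-5 + G) = 20 - 4*G)
p(v, T) = 2 (p(v, T) = 3 - (-1)*(-1) = 3 - 1*1 = 3 - 1 = 2)
j(W, A) = 2*A*W (j(W, A) = (A*2)*W = (2*A)*W = 2*A*W)
j(-20, -20)/b(E) = (2*(-20)*(-20))/(20 - 4*(-3)) = 800/(20 + 12) = 800/32 = 800*(1/32) = 25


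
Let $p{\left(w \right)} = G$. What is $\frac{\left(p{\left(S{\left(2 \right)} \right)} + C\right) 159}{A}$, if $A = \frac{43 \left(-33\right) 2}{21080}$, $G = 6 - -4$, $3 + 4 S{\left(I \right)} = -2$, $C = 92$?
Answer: $- \frac{56979240}{473} \approx -1.2046 \cdot 10^{5}$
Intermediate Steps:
$S{\left(I \right)} = - \frac{5}{4}$ ($S{\left(I \right)} = - \frac{3}{4} + \frac{1}{4} \left(-2\right) = - \frac{3}{4} - \frac{1}{2} = - \frac{5}{4}$)
$G = 10$ ($G = 6 + 4 = 10$)
$p{\left(w \right)} = 10$
$A = - \frac{1419}{10540}$ ($A = \left(-1419\right) 2 \cdot \frac{1}{21080} = \left(-2838\right) \frac{1}{21080} = - \frac{1419}{10540} \approx -0.13463$)
$\frac{\left(p{\left(S{\left(2 \right)} \right)} + C\right) 159}{A} = \frac{\left(10 + 92\right) 159}{- \frac{1419}{10540}} = 102 \cdot 159 \left(- \frac{10540}{1419}\right) = 16218 \left(- \frac{10540}{1419}\right) = - \frac{56979240}{473}$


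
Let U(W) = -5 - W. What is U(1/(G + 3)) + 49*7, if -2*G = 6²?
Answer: 5071/15 ≈ 338.07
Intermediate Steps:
G = -18 (G = -½*6² = -½*36 = -18)
U(1/(G + 3)) + 49*7 = (-5 - 1/(-18 + 3)) + 49*7 = (-5 - 1/(-15)) + 343 = (-5 - 1*(-1/15)) + 343 = (-5 + 1/15) + 343 = -74/15 + 343 = 5071/15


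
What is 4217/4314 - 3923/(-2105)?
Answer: 25800607/9080970 ≈ 2.8412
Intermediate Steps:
4217/4314 - 3923/(-2105) = 4217*(1/4314) - 3923*(-1/2105) = 4217/4314 + 3923/2105 = 25800607/9080970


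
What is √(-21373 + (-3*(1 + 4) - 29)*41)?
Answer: 7*I*√473 ≈ 152.24*I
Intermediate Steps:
√(-21373 + (-3*(1 + 4) - 29)*41) = √(-21373 + (-3*5 - 29)*41) = √(-21373 + (-15 - 29)*41) = √(-21373 - 44*41) = √(-21373 - 1804) = √(-23177) = 7*I*√473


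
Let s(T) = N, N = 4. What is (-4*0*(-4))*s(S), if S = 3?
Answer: 0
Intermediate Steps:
s(T) = 4
(-4*0*(-4))*s(S) = (-4*0*(-4))*4 = (0*(-4))*4 = 0*4 = 0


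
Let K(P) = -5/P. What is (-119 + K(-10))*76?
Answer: -9006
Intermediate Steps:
(-119 + K(-10))*76 = (-119 - 5/(-10))*76 = (-119 - 5*(-1/10))*76 = (-119 + 1/2)*76 = -237/2*76 = -9006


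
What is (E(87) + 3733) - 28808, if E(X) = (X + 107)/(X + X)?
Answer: -2181428/87 ≈ -25074.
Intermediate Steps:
E(X) = (107 + X)/(2*X) (E(X) = (107 + X)/((2*X)) = (107 + X)*(1/(2*X)) = (107 + X)/(2*X))
(E(87) + 3733) - 28808 = ((1/2)*(107 + 87)/87 + 3733) - 28808 = ((1/2)*(1/87)*194 + 3733) - 28808 = (97/87 + 3733) - 28808 = 324868/87 - 28808 = -2181428/87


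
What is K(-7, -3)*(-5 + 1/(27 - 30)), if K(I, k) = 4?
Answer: -64/3 ≈ -21.333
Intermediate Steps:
K(-7, -3)*(-5 + 1/(27 - 30)) = 4*(-5 + 1/(27 - 30)) = 4*(-5 + 1/(-3)) = 4*(-5 - ⅓) = 4*(-16/3) = -64/3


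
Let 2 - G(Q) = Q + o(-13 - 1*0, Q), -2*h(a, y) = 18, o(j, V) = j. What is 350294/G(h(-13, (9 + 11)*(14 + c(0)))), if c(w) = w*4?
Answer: 175147/12 ≈ 14596.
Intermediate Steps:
c(w) = 4*w
h(a, y) = -9 (h(a, y) = -1/2*18 = -9)
G(Q) = 15 - Q (G(Q) = 2 - (Q + (-13 - 1*0)) = 2 - (Q + (-13 + 0)) = 2 - (Q - 13) = 2 - (-13 + Q) = 2 + (13 - Q) = 15 - Q)
350294/G(h(-13, (9 + 11)*(14 + c(0)))) = 350294/(15 - 1*(-9)) = 350294/(15 + 9) = 350294/24 = 350294*(1/24) = 175147/12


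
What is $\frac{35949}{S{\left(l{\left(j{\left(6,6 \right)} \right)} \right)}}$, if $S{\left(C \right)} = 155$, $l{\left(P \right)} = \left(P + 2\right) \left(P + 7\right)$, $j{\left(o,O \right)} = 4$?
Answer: $\frac{35949}{155} \approx 231.93$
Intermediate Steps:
$l{\left(P \right)} = \left(2 + P\right) \left(7 + P\right)$
$\frac{35949}{S{\left(l{\left(j{\left(6,6 \right)} \right)} \right)}} = \frac{35949}{155}$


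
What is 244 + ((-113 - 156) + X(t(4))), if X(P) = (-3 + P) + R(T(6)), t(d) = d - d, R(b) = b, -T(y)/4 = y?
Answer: -52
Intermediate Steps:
T(y) = -4*y
t(d) = 0
X(P) = -27 + P (X(P) = (-3 + P) - 4*6 = (-3 + P) - 24 = -27 + P)
244 + ((-113 - 156) + X(t(4))) = 244 + ((-113 - 156) + (-27 + 0)) = 244 + (-269 - 27) = 244 - 296 = -52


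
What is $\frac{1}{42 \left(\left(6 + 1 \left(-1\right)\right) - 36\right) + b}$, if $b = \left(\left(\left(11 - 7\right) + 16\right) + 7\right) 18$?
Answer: $- \frac{1}{816} \approx -0.0012255$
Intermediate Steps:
$b = 486$ ($b = \left(\left(4 + 16\right) + 7\right) 18 = \left(20 + 7\right) 18 = 27 \cdot 18 = 486$)
$\frac{1}{42 \left(\left(6 + 1 \left(-1\right)\right) - 36\right) + b} = \frac{1}{42 \left(\left(6 + 1 \left(-1\right)\right) - 36\right) + 486} = \frac{1}{42 \left(\left(6 - 1\right) - 36\right) + 486} = \frac{1}{42 \left(5 - 36\right) + 486} = \frac{1}{42 \left(-31\right) + 486} = \frac{1}{-1302 + 486} = \frac{1}{-816} = - \frac{1}{816}$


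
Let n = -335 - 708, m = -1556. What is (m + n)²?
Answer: 6754801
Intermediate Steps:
n = -1043
(m + n)² = (-1556 - 1043)² = (-2599)² = 6754801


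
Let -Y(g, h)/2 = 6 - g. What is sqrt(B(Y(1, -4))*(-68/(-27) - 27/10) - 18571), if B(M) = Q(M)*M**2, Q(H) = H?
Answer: 7*I*sqrt(30399)/9 ≈ 135.61*I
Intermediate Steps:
Y(g, h) = -12 + 2*g (Y(g, h) = -2*(6 - g) = -12 + 2*g)
B(M) = M**3 (B(M) = M*M**2 = M**3)
sqrt(B(Y(1, -4))*(-68/(-27) - 27/10) - 18571) = sqrt((-12 + 2*1)**3*(-68/(-27) - 27/10) - 18571) = sqrt((-12 + 2)**3*(-68*(-1/27) - 27*1/10) - 18571) = sqrt((-10)**3*(68/27 - 27/10) - 18571) = sqrt(-1000*(-49/270) - 18571) = sqrt(4900/27 - 18571) = sqrt(-496517/27) = 7*I*sqrt(30399)/9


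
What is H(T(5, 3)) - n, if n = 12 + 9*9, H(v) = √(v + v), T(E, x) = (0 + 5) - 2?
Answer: -93 + √6 ≈ -90.551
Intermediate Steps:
T(E, x) = 3 (T(E, x) = 5 - 2 = 3)
H(v) = √2*√v (H(v) = √(2*v) = √2*√v)
n = 93 (n = 12 + 81 = 93)
H(T(5, 3)) - n = √2*√3 - 1*93 = √6 - 93 = -93 + √6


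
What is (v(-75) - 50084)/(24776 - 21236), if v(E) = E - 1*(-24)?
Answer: -10027/708 ≈ -14.162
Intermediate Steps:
v(E) = 24 + E (v(E) = E + 24 = 24 + E)
(v(-75) - 50084)/(24776 - 21236) = ((24 - 75) - 50084)/(24776 - 21236) = (-51 - 50084)/3540 = -50135*1/3540 = -10027/708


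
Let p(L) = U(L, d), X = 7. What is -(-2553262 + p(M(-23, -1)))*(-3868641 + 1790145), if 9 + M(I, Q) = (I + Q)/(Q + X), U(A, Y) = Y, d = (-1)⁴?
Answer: -5306942775456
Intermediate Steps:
d = 1
M(I, Q) = -9 + (I + Q)/(7 + Q) (M(I, Q) = -9 + (I + Q)/(Q + 7) = -9 + (I + Q)/(7 + Q))
p(L) = 1
-(-2553262 + p(M(-23, -1)))*(-3868641 + 1790145) = -(-2553262 + 1)*(-3868641 + 1790145) = -(-2553261)*(-2078496) = -1*5306942775456 = -5306942775456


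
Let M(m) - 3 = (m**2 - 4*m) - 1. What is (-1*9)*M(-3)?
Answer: -207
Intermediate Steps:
M(m) = 2 + m**2 - 4*m (M(m) = 3 + ((m**2 - 4*m) - 1) = 3 + (-1 + m**2 - 4*m) = 2 + m**2 - 4*m)
(-1*9)*M(-3) = (-1*9)*(2 + (-3)**2 - 4*(-3)) = -9*(2 + 9 + 12) = -9*23 = -207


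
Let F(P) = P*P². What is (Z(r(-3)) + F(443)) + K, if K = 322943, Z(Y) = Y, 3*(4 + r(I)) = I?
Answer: 87261245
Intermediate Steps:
r(I) = -4 + I/3
F(P) = P³
(Z(r(-3)) + F(443)) + K = ((-4 + (⅓)*(-3)) + 443³) + 322943 = ((-4 - 1) + 86938307) + 322943 = (-5 + 86938307) + 322943 = 86938302 + 322943 = 87261245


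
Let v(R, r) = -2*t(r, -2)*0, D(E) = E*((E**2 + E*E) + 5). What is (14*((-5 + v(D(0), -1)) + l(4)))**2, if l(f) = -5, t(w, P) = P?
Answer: 19600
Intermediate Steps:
D(E) = E*(5 + 2*E**2) (D(E) = E*((E**2 + E**2) + 5) = E*(2*E**2 + 5) = E*(5 + 2*E**2))
v(R, r) = 0 (v(R, r) = -2*(-2)*0 = 4*0 = 0)
(14*((-5 + v(D(0), -1)) + l(4)))**2 = (14*((-5 + 0) - 5))**2 = (14*(-5 - 5))**2 = (14*(-10))**2 = (-140)**2 = 19600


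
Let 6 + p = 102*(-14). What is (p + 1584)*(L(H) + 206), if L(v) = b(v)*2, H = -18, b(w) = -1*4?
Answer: 29700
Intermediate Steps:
b(w) = -4
p = -1434 (p = -6 + 102*(-14) = -6 - 1428 = -1434)
L(v) = -8 (L(v) = -4*2 = -8)
(p + 1584)*(L(H) + 206) = (-1434 + 1584)*(-8 + 206) = 150*198 = 29700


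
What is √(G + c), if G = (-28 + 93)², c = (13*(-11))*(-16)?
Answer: √6513 ≈ 80.703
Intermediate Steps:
c = 2288 (c = -143*(-16) = 2288)
G = 4225 (G = 65² = 4225)
√(G + c) = √(4225 + 2288) = √6513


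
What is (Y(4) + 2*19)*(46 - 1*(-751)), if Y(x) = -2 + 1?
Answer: 29489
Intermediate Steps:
Y(x) = -1
(Y(4) + 2*19)*(46 - 1*(-751)) = (-1 + 2*19)*(46 - 1*(-751)) = (-1 + 38)*(46 + 751) = 37*797 = 29489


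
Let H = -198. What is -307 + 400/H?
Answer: -30593/99 ≈ -309.02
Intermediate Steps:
-307 + 400/H = -307 + 400/(-198) = -307 + 400*(-1/198) = -307 - 200/99 = -30593/99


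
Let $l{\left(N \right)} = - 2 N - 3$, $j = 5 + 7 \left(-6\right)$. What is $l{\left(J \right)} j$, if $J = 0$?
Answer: $111$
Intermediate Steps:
$j = -37$ ($j = 5 - 42 = -37$)
$l{\left(N \right)} = -3 - 2 N$
$l{\left(J \right)} j = \left(-3 - 0\right) \left(-37\right) = \left(-3 + 0\right) \left(-37\right) = \left(-3\right) \left(-37\right) = 111$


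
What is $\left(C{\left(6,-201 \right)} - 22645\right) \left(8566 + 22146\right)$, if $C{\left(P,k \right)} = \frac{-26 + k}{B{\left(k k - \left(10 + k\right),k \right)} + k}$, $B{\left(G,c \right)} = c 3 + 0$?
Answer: $- \frac{139788378334}{201} \approx -6.9546 \cdot 10^{8}$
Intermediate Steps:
$B{\left(G,c \right)} = 3 c$ ($B{\left(G,c \right)} = 3 c + 0 = 3 c$)
$C{\left(P,k \right)} = \frac{-26 + k}{4 k}$ ($C{\left(P,k \right)} = \frac{-26 + k}{3 k + k} = \frac{-26 + k}{4 k}$)
$\left(C{\left(6,-201 \right)} - 22645\right) \left(8566 + 22146\right) = \left(\frac{-26 - 201}{4 \left(-201\right)} - 22645\right) \left(8566 + 22146\right) = \left(\frac{1}{4} \left(- \frac{1}{201}\right) \left(-227\right) - 22645\right) 30712 = \left(\frac{227}{804} - 22645\right) 30712 = \left(- \frac{18206353}{804}\right) 30712 = - \frac{139788378334}{201}$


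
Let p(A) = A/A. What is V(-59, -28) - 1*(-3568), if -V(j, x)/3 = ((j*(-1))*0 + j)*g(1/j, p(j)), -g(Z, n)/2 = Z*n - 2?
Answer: 4282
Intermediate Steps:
p(A) = 1
g(Z, n) = 4 - 2*Z*n (g(Z, n) = -2*(Z*n - 2) = -2*(-2 + Z*n) = 4 - 2*Z*n)
V(j, x) = -3*j*(4 - 2/j) (V(j, x) = -3*((j*(-1))*0 + j)*(4 - 2*1/j) = -3*(-j*0 + j)*(4 - 2/j) = -3*(0 + j)*(4 - 2/j) = -3*j*(4 - 2/j))
V(-59, -28) - 1*(-3568) = (6 - 12*(-59)) - 1*(-3568) = (6 + 708) + 3568 = 714 + 3568 = 4282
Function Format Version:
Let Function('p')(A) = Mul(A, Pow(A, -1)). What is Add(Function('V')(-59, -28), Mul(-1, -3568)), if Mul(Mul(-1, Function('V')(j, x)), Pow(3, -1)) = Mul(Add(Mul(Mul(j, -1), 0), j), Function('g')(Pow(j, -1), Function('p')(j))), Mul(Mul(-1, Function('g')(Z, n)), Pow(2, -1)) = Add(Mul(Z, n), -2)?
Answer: 4282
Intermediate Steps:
Function('p')(A) = 1
Function('g')(Z, n) = Add(4, Mul(-2, Z, n)) (Function('g')(Z, n) = Mul(-2, Add(Mul(Z, n), -2)) = Mul(-2, Add(-2, Mul(Z, n))) = Add(4, Mul(-2, Z, n)))
Function('V')(j, x) = Mul(-3, j, Add(4, Mul(-2, Pow(j, -1)))) (Function('V')(j, x) = Mul(-3, Mul(Add(Mul(Mul(j, -1), 0), j), Add(4, Mul(-2, Pow(j, -1), 1)))) = Mul(-3, Mul(Add(Mul(Mul(-1, j), 0), j), Add(4, Mul(-2, Pow(j, -1))))) = Mul(-3, Mul(Add(0, j), Add(4, Mul(-2, Pow(j, -1))))) = Mul(-3, Mul(j, Add(4, Mul(-2, Pow(j, -1))))) = Mul(-3, j, Add(4, Mul(-2, Pow(j, -1)))))
Add(Function('V')(-59, -28), Mul(-1, -3568)) = Add(Add(6, Mul(-12, -59)), Mul(-1, -3568)) = Add(Add(6, 708), 3568) = Add(714, 3568) = 4282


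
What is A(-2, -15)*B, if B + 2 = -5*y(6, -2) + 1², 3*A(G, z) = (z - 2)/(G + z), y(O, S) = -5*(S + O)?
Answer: 33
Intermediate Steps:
y(O, S) = -5*O - 5*S (y(O, S) = -5*(O + S) = -5*O - 5*S)
A(G, z) = (-2 + z)/(3*(G + z)) (A(G, z) = ((z - 2)/(G + z))/3 = ((-2 + z)/(G + z))/3 = (-2 + z)/(3*(G + z)))
B = 99 (B = -2 + (-5*(-5*6 - 5*(-2)) + 1²) = -2 + (-5*(-30 + 10) + 1) = -2 + (-5*(-20) + 1) = -2 + (100 + 1) = -2 + 101 = 99)
A(-2, -15)*B = ((-2 - 15)/(3*(-2 - 15)))*99 = ((⅓)*(-17)/(-17))*99 = ((⅓)*(-1/17)*(-17))*99 = (⅓)*99 = 33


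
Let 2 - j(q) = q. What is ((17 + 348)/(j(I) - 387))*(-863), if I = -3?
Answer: 314995/382 ≈ 824.59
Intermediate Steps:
j(q) = 2 - q
((17 + 348)/(j(I) - 387))*(-863) = ((17 + 348)/((2 - 1*(-3)) - 387))*(-863) = (365/((2 + 3) - 387))*(-863) = (365/(5 - 387))*(-863) = (365/(-382))*(-863) = (365*(-1/382))*(-863) = -365/382*(-863) = 314995/382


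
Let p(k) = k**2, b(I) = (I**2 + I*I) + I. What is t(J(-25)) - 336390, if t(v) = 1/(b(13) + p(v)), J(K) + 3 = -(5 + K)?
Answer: -215289599/640 ≈ -3.3639e+5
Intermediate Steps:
b(I) = I + 2*I**2 (b(I) = (I**2 + I**2) + I = 2*I**2 + I = I + 2*I**2)
J(K) = -8 - K (J(K) = -3 - (5 + K) = -3 + (-5 - K) = -8 - K)
t(v) = 1/(351 + v**2) (t(v) = 1/(13*(1 + 2*13) + v**2) = 1/(13*(1 + 26) + v**2) = 1/(13*27 + v**2) = 1/(351 + v**2))
t(J(-25)) - 336390 = 1/(351 + (-8 - 1*(-25))**2) - 336390 = 1/(351 + (-8 + 25)**2) - 336390 = 1/(351 + 17**2) - 336390 = 1/(351 + 289) - 336390 = 1/640 - 336390 = -215289599/640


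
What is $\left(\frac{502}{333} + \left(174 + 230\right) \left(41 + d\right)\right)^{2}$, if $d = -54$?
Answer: $\frac{3056951515396}{110889} \approx 2.7568 \cdot 10^{7}$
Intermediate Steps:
$\left(\frac{502}{333} + \left(174 + 230\right) \left(41 + d\right)\right)^{2} = \left(\frac{502}{333} + \left(174 + 230\right) \left(41 - 54\right)\right)^{2} = \left(502 \cdot \frac{1}{333} + 404 \left(-13\right)\right)^{2} = \left(\frac{502}{333} - 5252\right)^{2} = \left(- \frac{1748414}{333}\right)^{2} = \frac{3056951515396}{110889}$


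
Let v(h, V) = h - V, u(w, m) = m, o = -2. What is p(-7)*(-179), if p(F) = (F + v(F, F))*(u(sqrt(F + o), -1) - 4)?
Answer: -6265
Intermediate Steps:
p(F) = -5*F (p(F) = (F + (F - F))*(-1 - 4) = (F + 0)*(-5) = F*(-5) = -5*F)
p(-7)*(-179) = -5*(-7)*(-179) = 35*(-179) = -6265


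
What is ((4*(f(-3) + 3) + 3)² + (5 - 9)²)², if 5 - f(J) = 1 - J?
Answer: 142129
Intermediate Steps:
f(J) = 4 + J (f(J) = 5 - (1 - J) = 5 + (-1 + J) = 4 + J)
((4*(f(-3) + 3) + 3)² + (5 - 9)²)² = ((4*((4 - 3) + 3) + 3)² + (5 - 9)²)² = ((4*(1 + 3) + 3)² + (-4)²)² = ((4*4 + 3)² + 16)² = ((16 + 3)² + 16)² = (19² + 16)² = (361 + 16)² = 377² = 142129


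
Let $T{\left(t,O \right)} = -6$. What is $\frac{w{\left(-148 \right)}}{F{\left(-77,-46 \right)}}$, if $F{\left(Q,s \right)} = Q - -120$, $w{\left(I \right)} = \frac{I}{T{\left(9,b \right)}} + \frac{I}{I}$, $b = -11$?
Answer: $\frac{77}{129} \approx 0.5969$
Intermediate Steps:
$w{\left(I \right)} = 1 - \frac{I}{6}$ ($w{\left(I \right)} = \frac{I}{-6} + \frac{I}{I} = I \left(- \frac{1}{6}\right) + 1 = - \frac{I}{6} + 1 = 1 - \frac{I}{6}$)
$F{\left(Q,s \right)} = 120 + Q$ ($F{\left(Q,s \right)} = Q + 120 = 120 + Q$)
$\frac{w{\left(-148 \right)}}{F{\left(-77,-46 \right)}} = \frac{1 - - \frac{74}{3}}{120 - 77} = \frac{1 + \frac{74}{3}}{43} = \frac{77}{3} \cdot \frac{1}{43} = \frac{77}{129}$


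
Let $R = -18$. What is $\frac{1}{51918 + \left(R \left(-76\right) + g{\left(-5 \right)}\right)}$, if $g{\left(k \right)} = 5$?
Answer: $\frac{1}{53291} \approx 1.8765 \cdot 10^{-5}$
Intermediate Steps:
$\frac{1}{51918 + \left(R \left(-76\right) + g{\left(-5 \right)}\right)} = \frac{1}{51918 + \left(\left(-18\right) \left(-76\right) + 5\right)} = \frac{1}{51918 + \left(1368 + 5\right)} = \frac{1}{51918 + 1373} = \frac{1}{53291}$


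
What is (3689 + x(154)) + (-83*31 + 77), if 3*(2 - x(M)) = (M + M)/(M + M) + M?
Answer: 3430/3 ≈ 1143.3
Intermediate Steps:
x(M) = 5/3 - M/3 (x(M) = 2 - ((M + M)/(M + M) + M)/3 = 2 - ((2*M)/((2*M)) + M)/3 = 2 - ((2*M)*(1/(2*M)) + M)/3 = 2 - (1 + M)/3 = 2 + (-⅓ - M/3) = 5/3 - M/3)
(3689 + x(154)) + (-83*31 + 77) = (3689 + (5/3 - ⅓*154)) + (-83*31 + 77) = (3689 + (5/3 - 154/3)) + (-2573 + 77) = (3689 - 149/3) - 2496 = 10918/3 - 2496 = 3430/3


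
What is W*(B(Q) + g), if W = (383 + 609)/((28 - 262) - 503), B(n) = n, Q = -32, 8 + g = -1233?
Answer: 18848/11 ≈ 1713.5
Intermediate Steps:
g = -1241 (g = -8 - 1233 = -1241)
W = -992/737 (W = 992/(-234 - 503) = 992/(-737) = 992*(-1/737) = -992/737 ≈ -1.3460)
W*(B(Q) + g) = -992*(-32 - 1241)/737 = -992/737*(-1273) = 18848/11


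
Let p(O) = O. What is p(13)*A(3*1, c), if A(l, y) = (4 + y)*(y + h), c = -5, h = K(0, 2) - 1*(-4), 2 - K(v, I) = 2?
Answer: 13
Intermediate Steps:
K(v, I) = 0 (K(v, I) = 2 - 1*2 = 2 - 2 = 0)
h = 4 (h = 0 - 1*(-4) = 0 + 4 = 4)
A(l, y) = (4 + y)**2 (A(l, y) = (4 + y)*(y + 4) = (4 + y)*(4 + y) = (4 + y)**2)
p(13)*A(3*1, c) = 13*(16 + (-5)**2 + 8*(-5)) = 13*(16 + 25 - 40) = 13*1 = 13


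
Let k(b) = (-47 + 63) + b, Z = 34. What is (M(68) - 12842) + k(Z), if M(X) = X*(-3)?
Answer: -12996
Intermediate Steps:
M(X) = -3*X
k(b) = 16 + b
(M(68) - 12842) + k(Z) = (-3*68 - 12842) + (16 + 34) = (-204 - 12842) + 50 = -13046 + 50 = -12996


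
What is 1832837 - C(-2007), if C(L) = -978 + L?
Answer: 1835822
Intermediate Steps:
1832837 - C(-2007) = 1832837 - (-978 - 2007) = 1832837 - 1*(-2985) = 1832837 + 2985 = 1835822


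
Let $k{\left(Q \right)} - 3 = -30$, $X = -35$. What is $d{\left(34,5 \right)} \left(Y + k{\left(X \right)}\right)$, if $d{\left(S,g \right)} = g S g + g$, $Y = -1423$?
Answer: $-1239750$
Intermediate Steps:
$k{\left(Q \right)} = -27$ ($k{\left(Q \right)} = 3 - 30 = -27$)
$d{\left(S,g \right)} = g + S g^{2}$ ($d{\left(S,g \right)} = S g g + g = S g^{2} + g = g + S g^{2}$)
$d{\left(34,5 \right)} \left(Y + k{\left(X \right)}\right) = 5 \left(1 + 34 \cdot 5\right) \left(-1423 - 27\right) = 5 \left(1 + 170\right) \left(-1450\right) = 5 \cdot 171 \left(-1450\right) = 855 \left(-1450\right) = -1239750$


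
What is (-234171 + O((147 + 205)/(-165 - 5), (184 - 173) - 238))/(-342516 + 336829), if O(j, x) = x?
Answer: 234398/5687 ≈ 41.216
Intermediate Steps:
(-234171 + O((147 + 205)/(-165 - 5), (184 - 173) - 238))/(-342516 + 336829) = (-234171 + ((184 - 173) - 238))/(-342516 + 336829) = (-234171 + (11 - 238))/(-5687) = (-234171 - 227)*(-1/5687) = -234398*(-1/5687) = 234398/5687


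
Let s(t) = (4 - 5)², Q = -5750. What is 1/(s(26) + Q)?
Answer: -1/5749 ≈ -0.00017394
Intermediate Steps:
s(t) = 1 (s(t) = (-1)² = 1)
1/(s(26) + Q) = 1/(1 - 5750) = 1/(-5749) = -1/5749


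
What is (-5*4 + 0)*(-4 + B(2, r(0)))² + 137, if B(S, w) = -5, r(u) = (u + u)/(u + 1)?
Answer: -1483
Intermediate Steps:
r(u) = 2*u/(1 + u) (r(u) = (2*u)/(1 + u) = 2*u/(1 + u))
(-5*4 + 0)*(-4 + B(2, r(0)))² + 137 = (-5*4 + 0)*(-4 - 5)² + 137 = (-20 + 0)*(-9)² + 137 = -20*81 + 137 = -1620 + 137 = -1483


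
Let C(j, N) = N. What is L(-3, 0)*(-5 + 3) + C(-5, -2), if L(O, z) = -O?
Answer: -8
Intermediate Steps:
L(-3, 0)*(-5 + 3) + C(-5, -2) = (-1*(-3))*(-5 + 3) - 2 = 3*(-2) - 2 = -6 - 2 = -8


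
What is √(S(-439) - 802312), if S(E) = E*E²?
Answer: I*√85406831 ≈ 9241.6*I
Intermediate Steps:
S(E) = E³
√(S(-439) - 802312) = √((-439)³ - 802312) = √(-84604519 - 802312) = √(-85406831) = I*√85406831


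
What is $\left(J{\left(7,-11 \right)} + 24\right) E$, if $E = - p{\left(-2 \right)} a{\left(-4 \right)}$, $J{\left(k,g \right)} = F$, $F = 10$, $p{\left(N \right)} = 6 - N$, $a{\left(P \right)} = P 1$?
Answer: $1088$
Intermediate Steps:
$a{\left(P \right)} = P$
$J{\left(k,g \right)} = 10$
$E = 32$ ($E = - \left(6 - -2\right) \left(-4\right) = - \left(6 + 2\right) \left(-4\right) = - 8 \left(-4\right) = \left(-1\right) \left(-32\right) = 32$)
$\left(J{\left(7,-11 \right)} + 24\right) E = \left(10 + 24\right) 32 = 34 \cdot 32 = 1088$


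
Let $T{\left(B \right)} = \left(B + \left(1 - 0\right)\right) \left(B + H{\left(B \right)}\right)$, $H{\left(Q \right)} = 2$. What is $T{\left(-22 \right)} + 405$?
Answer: $825$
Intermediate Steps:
$T{\left(B \right)} = \left(1 + B\right) \left(2 + B\right)$ ($T{\left(B \right)} = \left(B + \left(1 - 0\right)\right) \left(B + 2\right) = \left(B + \left(1 + 0\right)\right) \left(2 + B\right) = \left(B + 1\right) \left(2 + B\right) = \left(1 + B\right) \left(2 + B\right)$)
$T{\left(-22 \right)} + 405 = \left(2 + \left(-22\right)^{2} + 3 \left(-22\right)\right) + 405 = \left(2 + 484 - 66\right) + 405 = 420 + 405 = 825$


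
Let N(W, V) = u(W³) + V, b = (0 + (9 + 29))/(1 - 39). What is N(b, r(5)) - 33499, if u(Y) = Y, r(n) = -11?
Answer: -33511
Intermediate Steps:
b = -1 (b = (0 + 38)/(-38) = 38*(-1/38) = -1)
N(W, V) = V + W³ (N(W, V) = W³ + V = V + W³)
N(b, r(5)) - 33499 = (-11 + (-1)³) - 33499 = (-11 - 1) - 33499 = -12 - 33499 = -33511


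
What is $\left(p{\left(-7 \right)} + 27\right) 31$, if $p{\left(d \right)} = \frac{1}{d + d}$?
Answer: $\frac{11687}{14} \approx 834.79$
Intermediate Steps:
$p{\left(d \right)} = \frac{1}{2 d}$
$\left(p{\left(-7 \right)} + 27\right) 31 = \left(\frac{1}{2 \left(-7\right)} + 27\right) 31 = \left(\frac{1}{2} \left(- \frac{1}{7}\right) + 27\right) 31 = \left(- \frac{1}{14} + 27\right) 31 = \frac{377}{14} \cdot 31 = \frac{11687}{14}$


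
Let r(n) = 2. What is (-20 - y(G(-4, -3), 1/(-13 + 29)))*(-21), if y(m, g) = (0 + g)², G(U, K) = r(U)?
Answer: 107541/256 ≈ 420.08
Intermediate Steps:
G(U, K) = 2
y(m, g) = g²
(-20 - y(G(-4, -3), 1/(-13 + 29)))*(-21) = (-20 - (1/(-13 + 29))²)*(-21) = (-20 - (1/16)²)*(-21) = (-20 - 1*1/256)*(-21) = (-20 - 1/256)*(-21) = -5121/256*(-21) = 107541/256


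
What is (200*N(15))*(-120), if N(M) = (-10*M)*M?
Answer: 54000000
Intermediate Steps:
N(M) = -10*M²
(200*N(15))*(-120) = (200*(-10*15²))*(-120) = (200*(-10*225))*(-120) = (200*(-2250))*(-120) = -450000*(-120) = 54000000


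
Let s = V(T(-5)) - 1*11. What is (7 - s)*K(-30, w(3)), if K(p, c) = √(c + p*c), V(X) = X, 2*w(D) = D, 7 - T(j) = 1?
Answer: 6*I*√174 ≈ 79.145*I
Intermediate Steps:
T(j) = 6 (T(j) = 7 - 1*1 = 7 - 1 = 6)
w(D) = D/2
K(p, c) = √(c + c*p)
s = -5 (s = 6 - 1*11 = 6 - 11 = -5)
(7 - s)*K(-30, w(3)) = (7 - 1*(-5))*√(((½)*3)*(1 - 30)) = (7 + 5)*√((3/2)*(-29)) = 12*√(-87/2) = 12*(I*√174/2) = 6*I*√174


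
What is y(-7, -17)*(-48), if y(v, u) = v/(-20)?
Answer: -84/5 ≈ -16.800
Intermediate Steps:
y(v, u) = -v/20 (y(v, u) = v*(-1/20) = -v/20)
y(-7, -17)*(-48) = -1/20*(-7)*(-48) = (7/20)*(-48) = -84/5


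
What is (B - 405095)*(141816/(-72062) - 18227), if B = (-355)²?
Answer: 183295393211150/36031 ≈ 5.0872e+9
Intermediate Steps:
B = 126025
(B - 405095)*(141816/(-72062) - 18227) = (126025 - 405095)*(141816/(-72062) - 18227) = -279070*(141816*(-1/72062) - 18227) = -279070*(-70908/36031 - 18227) = -279070*(-656807945/36031) = 183295393211150/36031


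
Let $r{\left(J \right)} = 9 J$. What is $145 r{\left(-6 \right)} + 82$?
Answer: $-7748$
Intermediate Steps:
$145 r{\left(-6 \right)} + 82 = 145 \cdot 9 \left(-6\right) + 82 = 145 \left(-54\right) + 82 = -7830 + 82 = -7748$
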